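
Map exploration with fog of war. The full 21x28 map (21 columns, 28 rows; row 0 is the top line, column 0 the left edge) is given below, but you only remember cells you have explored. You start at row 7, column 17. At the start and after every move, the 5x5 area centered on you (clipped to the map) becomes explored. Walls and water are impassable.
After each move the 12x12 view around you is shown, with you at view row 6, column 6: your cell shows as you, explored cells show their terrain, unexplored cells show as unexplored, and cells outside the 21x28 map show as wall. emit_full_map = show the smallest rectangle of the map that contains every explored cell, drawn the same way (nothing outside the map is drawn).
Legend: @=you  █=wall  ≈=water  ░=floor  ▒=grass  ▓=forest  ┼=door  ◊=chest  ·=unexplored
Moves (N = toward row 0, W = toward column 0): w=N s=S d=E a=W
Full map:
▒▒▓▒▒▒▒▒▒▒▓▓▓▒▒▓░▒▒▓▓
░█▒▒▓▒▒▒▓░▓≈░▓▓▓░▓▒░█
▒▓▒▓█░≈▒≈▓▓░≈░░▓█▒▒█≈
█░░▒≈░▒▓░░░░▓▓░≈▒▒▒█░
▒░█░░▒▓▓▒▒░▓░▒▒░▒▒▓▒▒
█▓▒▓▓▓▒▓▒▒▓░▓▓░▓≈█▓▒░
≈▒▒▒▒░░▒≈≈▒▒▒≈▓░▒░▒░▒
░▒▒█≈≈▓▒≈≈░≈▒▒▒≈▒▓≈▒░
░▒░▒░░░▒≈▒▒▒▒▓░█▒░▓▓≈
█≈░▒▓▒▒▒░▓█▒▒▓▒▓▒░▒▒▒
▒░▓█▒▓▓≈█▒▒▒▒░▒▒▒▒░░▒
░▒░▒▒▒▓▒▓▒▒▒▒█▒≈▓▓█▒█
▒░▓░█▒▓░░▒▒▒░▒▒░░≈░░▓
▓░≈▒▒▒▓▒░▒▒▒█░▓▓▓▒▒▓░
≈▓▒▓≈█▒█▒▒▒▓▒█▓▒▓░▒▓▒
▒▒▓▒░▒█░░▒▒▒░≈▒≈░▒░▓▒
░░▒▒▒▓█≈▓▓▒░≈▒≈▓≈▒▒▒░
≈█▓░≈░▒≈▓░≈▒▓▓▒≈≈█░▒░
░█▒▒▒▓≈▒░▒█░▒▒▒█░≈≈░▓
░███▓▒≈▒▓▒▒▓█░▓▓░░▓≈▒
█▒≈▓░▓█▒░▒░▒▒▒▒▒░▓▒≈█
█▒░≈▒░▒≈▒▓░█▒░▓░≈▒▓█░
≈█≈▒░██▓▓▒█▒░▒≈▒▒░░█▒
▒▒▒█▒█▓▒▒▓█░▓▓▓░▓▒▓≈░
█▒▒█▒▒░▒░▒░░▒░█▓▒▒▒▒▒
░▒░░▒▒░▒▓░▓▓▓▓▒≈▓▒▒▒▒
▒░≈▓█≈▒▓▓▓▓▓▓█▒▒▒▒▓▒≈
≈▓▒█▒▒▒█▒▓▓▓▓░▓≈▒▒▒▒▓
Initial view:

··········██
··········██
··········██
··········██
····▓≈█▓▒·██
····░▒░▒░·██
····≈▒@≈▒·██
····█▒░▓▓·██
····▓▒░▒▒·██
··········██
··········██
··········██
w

··········██
··········██
··········██
··········██
····░▒▒▓▒·██
····▓≈█▓▒·██
····░▒@▒░·██
····≈▒▓≈▒·██
····█▒░▓▓·██
····▓▒░▒▒·██
··········██
··········██

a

···········█
···········█
···········█
···········█
····▒░▒▒▓▒·█
····░▓≈█▓▒·█
····▓░@░▒░·█
····▒≈▒▓≈▒·█
····░█▒░▓▓·█
·····▓▒░▒▒·█
···········█
···········█

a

············
············
············
············
····▒▒░▒▒▓▒·
····▓░▓≈█▓▒·
····≈▓@▒░▒░·
····▒▒≈▒▓≈▒·
····▓░█▒░▓▓·
······▓▒░▒▒·
············
············

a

············
············
············
············
····░▒▒░▒▒▓▒
····▓▓░▓≈█▓▒
····▒≈@░▒░▒░
····▒▒▒≈▒▓≈▒
····▒▓░█▒░▓▓
·······▓▒░▒▒
············
············

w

████████████
············
············
············
····▓▓░≈▒···
····░▒▒░▒▒▓▒
····▓▓@▓≈█▓▒
····▒≈▓░▒░▒░
····▒▒▒≈▒▓≈▒
····▒▓░█▒░▓▓
·······▓▒░▒▒
············

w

████████████
████████████
············
············
····≈░░▓█···
····▓▓░≈▒···
····░▒@░▒▒▓▒
····▓▓░▓≈█▓▒
····▒≈▓░▒░▒░
····▒▒▒≈▒▓≈▒
····▒▓░█▒░▓▓
·······▓▒░▒▒

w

████████████
████████████
████████████
············
····░▓▓▓░···
····≈░░▓█···
····▓▓@≈▒···
····░▒▒░▒▒▓▒
····▓▓░▓≈█▓▒
····▒≈▓░▒░▒░
····▒▒▒≈▒▓≈▒
····▒▓░█▒░▓▓

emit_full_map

░▓▓▓░···
≈░░▓█···
▓▓@≈▒···
░▒▒░▒▒▓▒
▓▓░▓≈█▓▒
▒≈▓░▒░▒░
▒▒▒≈▒▓≈▒
▒▓░█▒░▓▓
···▓▒░▒▒

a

████████████
████████████
████████████
············
····≈░▓▓▓░··
····░≈░░▓█··
····░▓@░≈▒··
····▓░▒▒░▒▒▓
····░▓▓░▓≈█▓
·····▒≈▓░▒░▒
·····▒▒▒≈▒▓≈
·····▒▓░█▒░▓

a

████████████
████████████
████████████
············
····▓≈░▓▓▓░·
····▓░≈░░▓█·
····░░@▓░≈▒·
····░▓░▒▒░▒▒
····▓░▓▓░▓≈█
······▒≈▓░▒░
······▒▒▒≈▒▓
······▒▓░█▒░

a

████████████
████████████
████████████
············
····░▓≈░▓▓▓░
····▓▓░≈░░▓█
····░░@▓▓░≈▒
····▒░▓░▒▒░▒
····▒▓░▓▓░▓≈
·······▒≈▓░▒
·······▒▒▒≈▒
·······▒▓░█▒

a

████████████
████████████
████████████
············
····▓░▓≈░▓▓▓
····≈▓▓░≈░░▓
····░░@░▓▓░≈
····▒▒░▓░▒▒░
····▒▒▓░▓▓░▓
········▒≈▓░
········▒▒▒≈
········▒▓░█

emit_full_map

▓░▓≈░▓▓▓░···
≈▓▓░≈░░▓█···
░░@░▓▓░≈▒···
▒▒░▓░▒▒░▒▒▓▒
▒▒▓░▓▓░▓≈█▓▒
····▒≈▓░▒░▒░
····▒▒▒≈▒▓≈▒
····▒▓░█▒░▓▓
·······▓▒░▒▒

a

████████████
████████████
████████████
············
····▒▓░▓≈░▓▓
····▒≈▓▓░≈░░
····▓░@░░▓▓░
····▓▒▒░▓░▒▒
····▓▒▒▓░▓▓░
·········▒≈▓
·········▒▒▒
·········▒▓░

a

████████████
████████████
████████████
············
····▒▒▓░▓≈░▓
····≈▒≈▓▓░≈░
····▒▓@░░░▓▓
····▓▓▒▒░▓░▒
····▒▓▒▒▓░▓▓
··········▒≈
··········▒▒
··········▒▓

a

████████████
████████████
████████████
············
····▒▒▒▓░▓≈░
····░≈▒≈▓▓░≈
····░▒@░░░░▓
····▒▓▓▒▒░▓░
····▓▒▓▒▒▓░▓
···········▒
···········▒
···········▒

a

████████████
████████████
████████████
············
····▓▒▒▒▓░▓≈
····█░≈▒≈▓▓░
····≈░@▓░░░░
····░▒▓▓▒▒░▓
····▓▓▒▓▒▒▓░
············
············
············

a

████████████
████████████
████████████
█···········
█···▒▓▒▒▒▓░▓
█···▓█░≈▒≈▓▓
█···▒≈@▒▓░░░
█···░░▒▓▓▒▒░
█···▓▓▓▒▓▒▒▓
█···········
█···········
█···········

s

████████████
████████████
█···········
█···▒▓▒▒▒▓░▓
█···▓█░≈▒≈▓▓
█···▒≈░▒▓░░░
█···░░@▓▓▒▒░
█···▓▓▓▒▓▒▒▓
█···▒▒░░▒···
█···········
█···········
█···········

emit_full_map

▒▓▒▒▒▓░▓≈░▓▓▓░···
▓█░≈▒≈▓▓░≈░░▓█···
▒≈░▒▓░░░░▓▓░≈▒···
░░@▓▓▒▒░▓░▒▒░▒▒▓▒
▓▓▓▒▓▒▒▓░▓▓░▓≈█▓▒
▒▒░░▒····▒≈▓░▒░▒░
·········▒▒▒≈▒▓≈▒
·········▒▓░█▒░▓▓
············▓▒░▒▒

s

████████████
█···········
█···▒▓▒▒▒▓░▓
█···▓█░≈▒≈▓▓
█···▒≈░▒▓░░░
█···░░▒▓▓▒▒░
█···▓▓@▒▓▒▒▓
█···▒▒░░▒···
█···█≈≈▓▒···
█···········
█···········
█···········

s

█···········
█···▒▓▒▒▒▓░▓
█···▓█░≈▒≈▓▓
█···▒≈░▒▓░░░
█···░░▒▓▓▒▒░
█···▓▓▓▒▓▒▒▓
█···▒▒@░▒···
█···█≈≈▓▒···
█···▒░░░▒···
█···········
█···········
█···········

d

············
···▒▓▒▒▒▓░▓≈
···▓█░≈▒≈▓▓░
···▒≈░▒▓░░░░
···░░▒▓▓▒▒░▓
···▓▓▓▒▓▒▒▓░
···▒▒░@▒≈···
···█≈≈▓▒≈···
···▒░░░▒≈···
············
············
············

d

············
··▒▓▒▒▒▓░▓≈░
··▓█░≈▒≈▓▓░≈
··▒≈░▒▓░░░░▓
··░░▒▓▓▒▒░▓░
··▓▓▓▒▓▒▒▓░▓
··▒▒░░@≈≈··▒
··█≈≈▓▒≈≈··▒
··▒░░░▒≈▒··▒
············
············
············

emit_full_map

▒▓▒▒▒▓░▓≈░▓▓▓░···
▓█░≈▒≈▓▓░≈░░▓█···
▒≈░▒▓░░░░▓▓░≈▒···
░░▒▓▓▒▒░▓░▒▒░▒▒▓▒
▓▓▓▒▓▒▒▓░▓▓░▓≈█▓▒
▒▒░░@≈≈··▒≈▓░▒░▒░
█≈≈▓▒≈≈··▒▒▒≈▒▓≈▒
▒░░░▒≈▒··▒▓░█▒░▓▓
············▓▒░▒▒


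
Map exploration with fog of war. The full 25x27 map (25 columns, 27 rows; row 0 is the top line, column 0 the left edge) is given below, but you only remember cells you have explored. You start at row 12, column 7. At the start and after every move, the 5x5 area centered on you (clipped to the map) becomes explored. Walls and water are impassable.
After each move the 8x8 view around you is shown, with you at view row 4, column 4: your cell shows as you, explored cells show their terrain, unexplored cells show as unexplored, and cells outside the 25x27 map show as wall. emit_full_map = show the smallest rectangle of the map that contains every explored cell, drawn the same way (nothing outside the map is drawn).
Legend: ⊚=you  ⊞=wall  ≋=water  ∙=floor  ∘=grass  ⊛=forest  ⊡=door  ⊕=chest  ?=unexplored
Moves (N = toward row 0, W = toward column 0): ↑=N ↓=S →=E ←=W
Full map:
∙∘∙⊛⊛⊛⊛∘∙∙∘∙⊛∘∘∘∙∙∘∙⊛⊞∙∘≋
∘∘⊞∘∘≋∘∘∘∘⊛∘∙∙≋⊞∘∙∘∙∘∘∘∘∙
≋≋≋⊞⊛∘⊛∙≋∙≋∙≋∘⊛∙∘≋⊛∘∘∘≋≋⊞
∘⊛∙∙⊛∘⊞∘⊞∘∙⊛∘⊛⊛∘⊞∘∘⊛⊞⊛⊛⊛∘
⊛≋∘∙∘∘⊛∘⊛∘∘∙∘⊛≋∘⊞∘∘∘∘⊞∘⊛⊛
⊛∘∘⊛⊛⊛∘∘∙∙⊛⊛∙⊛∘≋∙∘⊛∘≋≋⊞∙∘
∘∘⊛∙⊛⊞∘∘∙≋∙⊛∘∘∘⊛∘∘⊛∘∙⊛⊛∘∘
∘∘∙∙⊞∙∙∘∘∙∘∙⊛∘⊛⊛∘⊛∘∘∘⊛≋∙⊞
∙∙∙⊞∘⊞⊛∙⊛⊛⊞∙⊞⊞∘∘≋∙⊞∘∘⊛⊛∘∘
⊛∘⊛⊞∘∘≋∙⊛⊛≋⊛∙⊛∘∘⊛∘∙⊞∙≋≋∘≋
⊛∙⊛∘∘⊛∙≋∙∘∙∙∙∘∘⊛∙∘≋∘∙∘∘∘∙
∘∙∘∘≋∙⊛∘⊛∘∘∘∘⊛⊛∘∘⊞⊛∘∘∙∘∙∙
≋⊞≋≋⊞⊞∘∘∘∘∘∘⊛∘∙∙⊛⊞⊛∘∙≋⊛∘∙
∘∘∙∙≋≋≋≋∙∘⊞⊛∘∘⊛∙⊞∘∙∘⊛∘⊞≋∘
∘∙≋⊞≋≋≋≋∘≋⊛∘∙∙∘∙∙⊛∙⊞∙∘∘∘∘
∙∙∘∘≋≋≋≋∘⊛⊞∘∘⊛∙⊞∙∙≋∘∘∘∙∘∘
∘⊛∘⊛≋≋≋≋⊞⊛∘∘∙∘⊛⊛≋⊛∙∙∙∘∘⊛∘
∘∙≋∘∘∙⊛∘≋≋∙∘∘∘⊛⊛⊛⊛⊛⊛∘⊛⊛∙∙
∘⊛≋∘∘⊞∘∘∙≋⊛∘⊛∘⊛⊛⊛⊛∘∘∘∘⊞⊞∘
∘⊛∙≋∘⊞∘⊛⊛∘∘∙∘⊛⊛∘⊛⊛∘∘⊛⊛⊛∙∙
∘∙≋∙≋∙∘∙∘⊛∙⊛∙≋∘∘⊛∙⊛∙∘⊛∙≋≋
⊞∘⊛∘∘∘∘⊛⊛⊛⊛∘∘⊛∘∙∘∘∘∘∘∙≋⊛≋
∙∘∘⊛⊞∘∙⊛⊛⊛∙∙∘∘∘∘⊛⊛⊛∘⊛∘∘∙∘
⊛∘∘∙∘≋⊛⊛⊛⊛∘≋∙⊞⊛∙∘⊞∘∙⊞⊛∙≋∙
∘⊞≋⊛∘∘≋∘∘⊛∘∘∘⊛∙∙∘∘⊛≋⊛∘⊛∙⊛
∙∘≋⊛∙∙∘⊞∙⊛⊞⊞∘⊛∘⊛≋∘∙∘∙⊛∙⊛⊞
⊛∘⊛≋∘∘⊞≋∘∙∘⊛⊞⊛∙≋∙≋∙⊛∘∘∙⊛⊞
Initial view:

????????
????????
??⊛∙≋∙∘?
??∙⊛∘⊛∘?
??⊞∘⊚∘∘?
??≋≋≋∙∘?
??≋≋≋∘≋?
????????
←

????????
????????
??∘⊛∙≋∙∘
??≋∙⊛∘⊛∘
??⊞⊞⊚∘∘∘
??≋≋≋≋∙∘
??≋≋≋≋∘≋
????????

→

????????
????????
?∘⊛∙≋∙∘?
?≋∙⊛∘⊛∘?
?⊞⊞∘⊚∘∘?
?≋≋≋≋∙∘?
?≋≋≋≋∘≋?
????????

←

????????
????????
??∘⊛∙≋∙∘
??≋∙⊛∘⊛∘
??⊞⊞⊚∘∘∘
??≋≋≋≋∙∘
??≋≋≋≋∘≋
????????

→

????????
????????
?∘⊛∙≋∙∘?
?≋∙⊛∘⊛∘?
?⊞⊞∘⊚∘∘?
?≋≋≋≋∙∘?
?≋≋≋≋∘≋?
????????

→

????????
????????
∘⊛∙≋∙∘∙?
≋∙⊛∘⊛∘∘?
⊞⊞∘∘⊚∘∘?
≋≋≋≋∙∘⊞?
≋≋≋≋∘≋⊛?
????????

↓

????????
∘⊛∙≋∙∘∙?
≋∙⊛∘⊛∘∘?
⊞⊞∘∘∘∘∘?
≋≋≋≋⊚∘⊞?
≋≋≋≋∘≋⊛?
??≋≋∘⊛⊞?
????????

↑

????????
????????
∘⊛∙≋∙∘∙?
≋∙⊛∘⊛∘∘?
⊞⊞∘∘⊚∘∘?
≋≋≋≋∙∘⊞?
≋≋≋≋∘≋⊛?
??≋≋∘⊛⊞?

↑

????????
????????
??≋∙⊛⊛≋?
∘⊛∙≋∙∘∙?
≋∙⊛∘⊚∘∘?
⊞⊞∘∘∘∘∘?
≋≋≋≋∙∘⊞?
≋≋≋≋∘≋⊛?

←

????????
????????
??∘≋∙⊛⊛≋
?∘⊛∙≋∙∘∙
?≋∙⊛⊚⊛∘∘
?⊞⊞∘∘∘∘∘
?≋≋≋≋∙∘⊞
?≋≋≋≋∘≋⊛

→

????????
????????
?∘≋∙⊛⊛≋?
∘⊛∙≋∙∘∙?
≋∙⊛∘⊚∘∘?
⊞⊞∘∘∘∘∘?
≋≋≋≋∙∘⊞?
≋≋≋≋∘≋⊛?

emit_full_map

?∘≋∙⊛⊛≋
∘⊛∙≋∙∘∙
≋∙⊛∘⊚∘∘
⊞⊞∘∘∘∘∘
≋≋≋≋∙∘⊞
≋≋≋≋∘≋⊛
??≋≋∘⊛⊞

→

????????
????????
∘≋∙⊛⊛≋⊛?
⊛∙≋∙∘∙∙?
∙⊛∘⊛⊚∘∘?
⊞∘∘∘∘∘∘?
≋≋≋∙∘⊞⊛?
≋≋≋∘≋⊛??

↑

????????
????????
??∙⊛⊛⊞∙?
∘≋∙⊛⊛≋⊛?
⊛∙≋∙⊚∙∙?
∙⊛∘⊛∘∘∘?
⊞∘∘∘∘∘∘?
≋≋≋∙∘⊞⊛?

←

????????
????????
??⊛∙⊛⊛⊞∙
?∘≋∙⊛⊛≋⊛
∘⊛∙≋⊚∘∙∙
≋∙⊛∘⊛∘∘∘
⊞⊞∘∘∘∘∘∘
≋≋≋≋∙∘⊞⊛

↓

????????
??⊛∙⊛⊛⊞∙
?∘≋∙⊛⊛≋⊛
∘⊛∙≋∙∘∙∙
≋∙⊛∘⊚∘∘∘
⊞⊞∘∘∘∘∘∘
≋≋≋≋∙∘⊞⊛
≋≋≋≋∘≋⊛?

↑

????????
????????
??⊛∙⊛⊛⊞∙
?∘≋∙⊛⊛≋⊛
∘⊛∙≋⊚∘∙∙
≋∙⊛∘⊛∘∘∘
⊞⊞∘∘∘∘∘∘
≋≋≋≋∙∘⊞⊛

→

????????
????????
?⊛∙⊛⊛⊞∙?
∘≋∙⊛⊛≋⊛?
⊛∙≋∙⊚∙∙?
∙⊛∘⊛∘∘∘?
⊞∘∘∘∘∘∘?
≋≋≋∙∘⊞⊛?

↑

????????
????????
??∘∘∙∘∙?
?⊛∙⊛⊛⊞∙?
∘≋∙⊛⊚≋⊛?
⊛∙≋∙∘∙∙?
∙⊛∘⊛∘∘∘?
⊞∘∘∘∘∘∘?

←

????????
????????
??∙∘∘∙∘∙
??⊛∙⊛⊛⊞∙
?∘≋∙⊚⊛≋⊛
∘⊛∙≋∙∘∙∙
≋∙⊛∘⊛∘∘∘
⊞⊞∘∘∘∘∘∘

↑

????????
????????
??∘∘∙≋∙?
??∙∘∘∙∘∙
??⊛∙⊚⊛⊞∙
?∘≋∙⊛⊛≋⊛
∘⊛∙≋∙∘∙∙
≋∙⊛∘⊛∘∘∘

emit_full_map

??∘∘∙≋∙?
??∙∘∘∙∘∙
??⊛∙⊚⊛⊞∙
?∘≋∙⊛⊛≋⊛
∘⊛∙≋∙∘∙∙
≋∙⊛∘⊛∘∘∘
⊞⊞∘∘∘∘∘∘
≋≋≋≋∙∘⊞⊛
≋≋≋≋∘≋⊛?
??≋≋∘⊛⊞?

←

????????
????????
??⊞∘∘∙≋∙
??∙∙∘∘∙∘
??⊞⊛⊚⊛⊛⊞
??∘≋∙⊛⊛≋
?∘⊛∙≋∙∘∙
?≋∙⊛∘⊛∘∘

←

????????
????????
??⊛⊞∘∘∙≋
??⊞∙∙∘∘∙
??∘⊞⊚∙⊛⊛
??∘∘≋∙⊛⊛
??∘⊛∙≋∙∘
??≋∙⊛∘⊛∘

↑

????????
????????
??⊛⊛∘∘∙?
??⊛⊞∘∘∙≋
??⊞∙⊚∘∘∙
??∘⊞⊛∙⊛⊛
??∘∘≋∙⊛⊛
??∘⊛∙≋∙∘

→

????????
????????
?⊛⊛∘∘∙∙?
?⊛⊞∘∘∙≋∙
?⊞∙∙⊚∘∙∘
?∘⊞⊛∙⊛⊛⊞
?∘∘≋∙⊛⊛≋
?∘⊛∙≋∙∘∙

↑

????????
????????
??∘⊛∘⊛∘?
?⊛⊛∘∘∙∙?
?⊛⊞∘⊚∙≋∙
?⊞∙∙∘∘∙∘
?∘⊞⊛∙⊛⊛⊞
?∘∘≋∙⊛⊛≋

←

????????
????????
??∘∘⊛∘⊛∘
??⊛⊛∘∘∙∙
??⊛⊞⊚∘∙≋
??⊞∙∙∘∘∙
??∘⊞⊛∙⊛⊛
??∘∘≋∙⊛⊛

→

????????
????????
?∘∘⊛∘⊛∘?
?⊛⊛∘∘∙∙?
?⊛⊞∘⊚∙≋∙
?⊞∙∙∘∘∙∘
?∘⊞⊛∙⊛⊛⊞
?∘∘≋∙⊛⊛≋

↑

????????
????????
??∘⊞∘⊞∘?
?∘∘⊛∘⊛∘?
?⊛⊛∘⊚∙∙?
?⊛⊞∘∘∙≋∙
?⊞∙∙∘∘∙∘
?∘⊞⊛∙⊛⊛⊞

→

????????
????????
?∘⊞∘⊞∘∙?
∘∘⊛∘⊛∘∘?
⊛⊛∘∘⊚∙⊛?
⊛⊞∘∘∙≋∙?
⊞∙∙∘∘∙∘∙
∘⊞⊛∙⊛⊛⊞∙

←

????????
????????
??∘⊞∘⊞∘∙
?∘∘⊛∘⊛∘∘
?⊛⊛∘⊚∙∙⊛
?⊛⊞∘∘∙≋∙
?⊞∙∙∘∘∙∘
?∘⊞⊛∙⊛⊛⊞

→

????????
????????
?∘⊞∘⊞∘∙?
∘∘⊛∘⊛∘∘?
⊛⊛∘∘⊚∙⊛?
⊛⊞∘∘∙≋∙?
⊞∙∙∘∘∙∘∙
∘⊞⊛∙⊛⊛⊞∙

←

????????
????????
??∘⊞∘⊞∘∙
?∘∘⊛∘⊛∘∘
?⊛⊛∘⊚∙∙⊛
?⊛⊞∘∘∙≋∙
?⊞∙∙∘∘∙∘
?∘⊞⊛∙⊛⊛⊞

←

????????
????????
??⊛∘⊞∘⊞∘
??∘∘⊛∘⊛∘
??⊛⊛⊚∘∙∙
??⊛⊞∘∘∙≋
??⊞∙∙∘∘∙
??∘⊞⊛∙⊛⊛

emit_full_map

⊛∘⊞∘⊞∘∙?
∘∘⊛∘⊛∘∘?
⊛⊛⊚∘∙∙⊛?
⊛⊞∘∘∙≋∙?
⊞∙∙∘∘∙∘∙
∘⊞⊛∙⊛⊛⊞∙
∘∘≋∙⊛⊛≋⊛
∘⊛∙≋∙∘∙∙
≋∙⊛∘⊛∘∘∘
⊞⊞∘∘∘∘∘∘
≋≋≋≋∙∘⊞⊛
≋≋≋≋∘≋⊛?
??≋≋∘⊛⊞?

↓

????????
??⊛∘⊞∘⊞∘
??∘∘⊛∘⊛∘
??⊛⊛∘∘∙∙
??⊛⊞⊚∘∙≋
??⊞∙∙∘∘∙
??∘⊞⊛∙⊛⊛
??∘∘≋∙⊛⊛

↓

??⊛∘⊞∘⊞∘
??∘∘⊛∘⊛∘
??⊛⊛∘∘∙∙
??⊛⊞∘∘∙≋
??⊞∙⊚∘∘∙
??∘⊞⊛∙⊛⊛
??∘∘≋∙⊛⊛
??∘⊛∙≋∙∘

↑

????????
??⊛∘⊞∘⊞∘
??∘∘⊛∘⊛∘
??⊛⊛∘∘∙∙
??⊛⊞⊚∘∙≋
??⊞∙∙∘∘∙
??∘⊞⊛∙⊛⊛
??∘∘≋∙⊛⊛

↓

??⊛∘⊞∘⊞∘
??∘∘⊛∘⊛∘
??⊛⊛∘∘∙∙
??⊛⊞∘∘∙≋
??⊞∙⊚∘∘∙
??∘⊞⊛∙⊛⊛
??∘∘≋∙⊛⊛
??∘⊛∙≋∙∘

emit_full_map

⊛∘⊞∘⊞∘∙?
∘∘⊛∘⊛∘∘?
⊛⊛∘∘∙∙⊛?
⊛⊞∘∘∙≋∙?
⊞∙⊚∘∘∙∘∙
∘⊞⊛∙⊛⊛⊞∙
∘∘≋∙⊛⊛≋⊛
∘⊛∙≋∙∘∙∙
≋∙⊛∘⊛∘∘∘
⊞⊞∘∘∘∘∘∘
≋≋≋≋∙∘⊞⊛
≋≋≋≋∘≋⊛?
??≋≋∘⊛⊞?

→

?⊛∘⊞∘⊞∘∙
?∘∘⊛∘⊛∘∘
?⊛⊛∘∘∙∙⊛
?⊛⊞∘∘∙≋∙
?⊞∙∙⊚∘∙∘
?∘⊞⊛∙⊛⊛⊞
?∘∘≋∙⊛⊛≋
?∘⊛∙≋∙∘∙


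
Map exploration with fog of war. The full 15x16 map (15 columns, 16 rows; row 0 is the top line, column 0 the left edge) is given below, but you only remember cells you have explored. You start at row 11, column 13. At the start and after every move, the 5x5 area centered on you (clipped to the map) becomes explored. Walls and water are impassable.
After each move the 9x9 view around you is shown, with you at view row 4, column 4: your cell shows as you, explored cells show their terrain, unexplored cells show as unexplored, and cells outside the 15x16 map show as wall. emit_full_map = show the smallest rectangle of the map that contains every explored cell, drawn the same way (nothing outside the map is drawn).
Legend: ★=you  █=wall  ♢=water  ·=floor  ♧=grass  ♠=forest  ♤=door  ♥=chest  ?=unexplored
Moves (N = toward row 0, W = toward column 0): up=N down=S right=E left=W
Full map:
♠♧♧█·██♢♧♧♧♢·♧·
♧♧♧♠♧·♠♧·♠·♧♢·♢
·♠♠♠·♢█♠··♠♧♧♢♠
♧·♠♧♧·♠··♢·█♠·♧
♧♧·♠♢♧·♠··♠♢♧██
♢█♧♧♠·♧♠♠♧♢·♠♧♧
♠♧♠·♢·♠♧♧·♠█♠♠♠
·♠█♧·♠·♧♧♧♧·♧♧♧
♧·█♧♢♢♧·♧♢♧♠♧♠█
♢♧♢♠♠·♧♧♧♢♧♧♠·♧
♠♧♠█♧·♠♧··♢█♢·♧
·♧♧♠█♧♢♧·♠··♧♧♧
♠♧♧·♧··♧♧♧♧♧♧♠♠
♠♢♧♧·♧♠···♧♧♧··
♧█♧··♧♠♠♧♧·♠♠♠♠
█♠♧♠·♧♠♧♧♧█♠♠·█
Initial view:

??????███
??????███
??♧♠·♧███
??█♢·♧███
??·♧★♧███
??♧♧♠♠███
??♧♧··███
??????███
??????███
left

???????██
???????██
??♧♧♠·♧██
??♢█♢·♧██
??··★♧♧██
??♧♧♧♠♠██
??♧♧♧··██
???????██
???????██

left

????????█
????????█
??♢♧♧♠·♧█
??·♢█♢·♧█
??♠·★♧♧♧█
??♧♧♧♧♠♠█
??·♧♧♧··█
????????█
????????█

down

????????█
??♢♧♧♠·♧█
??·♢█♢·♧█
??♠··♧♧♧█
??♧♧★♧♠♠█
??·♧♧♧··█
??♧·♠♠♠?█
????????█
█████████

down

??♢♧♧♠·♧█
??·♢█♢·♧█
??♠··♧♧♧█
??♧♧♧♧♠♠█
??·♧★♧··█
??♧·♠♠♠?█
??♧█♠♠·?█
█████████
█████████

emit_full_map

♢♧♧♠·♧
·♢█♢·♧
♠··♧♧♧
♧♧♧♧♠♠
·♧★♧··
♧·♠♠♠?
♧█♠♠·?

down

??·♢█♢·♧█
??♠··♧♧♧█
??♧♧♧♧♠♠█
??·♧♧♧··█
??♧·★♠♠?█
??♧█♠♠·?█
█████████
█████████
█████████

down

??♠··♧♧♧█
??♧♧♧♧♠♠█
??·♧♧♧··█
??♧·♠♠♠?█
??♧█★♠·?█
█████████
█████████
█████████
█████████

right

?♠··♧♧♧██
?♧♧♧♧♠♠██
?·♧♧♧··██
?♧·♠♠♠♠██
?♧█♠★·███
█████████
█████████
█████████
█████████

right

♠··♧♧♧███
♧♧♧♧♠♠███
·♧♧♧··███
♧·♠♠♠♠███
♧█♠♠★████
█████████
█████████
█████████
█████████

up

·♢█♢·♧███
♠··♧♧♧███
♧♧♧♧♠♠███
·♧♧♧··███
♧·♠♠★♠███
♧█♠♠·████
█████████
█████████
█████████

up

♢♧♧♠·♧███
·♢█♢·♧███
♠··♧♧♧███
♧♧♧♧♠♠███
·♧♧♧★·███
♧·♠♠♠♠███
♧█♠♠·████
█████████
█████████

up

??????███
♢♧♧♠·♧███
·♢█♢·♧███
♠··♧♧♧███
♧♧♧♧★♠███
·♧♧♧··███
♧·♠♠♠♠███
♧█♠♠·████
█████████

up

??????███
??????███
♢♧♧♠·♧███
·♢█♢·♧███
♠··♧★♧███
♧♧♧♧♠♠███
·♧♧♧··███
♧·♠♠♠♠███
♧█♠♠·████

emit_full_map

♢♧♧♠·♧
·♢█♢·♧
♠··♧★♧
♧♧♧♧♠♠
·♧♧♧··
♧·♠♠♠♠
♧█♠♠·█


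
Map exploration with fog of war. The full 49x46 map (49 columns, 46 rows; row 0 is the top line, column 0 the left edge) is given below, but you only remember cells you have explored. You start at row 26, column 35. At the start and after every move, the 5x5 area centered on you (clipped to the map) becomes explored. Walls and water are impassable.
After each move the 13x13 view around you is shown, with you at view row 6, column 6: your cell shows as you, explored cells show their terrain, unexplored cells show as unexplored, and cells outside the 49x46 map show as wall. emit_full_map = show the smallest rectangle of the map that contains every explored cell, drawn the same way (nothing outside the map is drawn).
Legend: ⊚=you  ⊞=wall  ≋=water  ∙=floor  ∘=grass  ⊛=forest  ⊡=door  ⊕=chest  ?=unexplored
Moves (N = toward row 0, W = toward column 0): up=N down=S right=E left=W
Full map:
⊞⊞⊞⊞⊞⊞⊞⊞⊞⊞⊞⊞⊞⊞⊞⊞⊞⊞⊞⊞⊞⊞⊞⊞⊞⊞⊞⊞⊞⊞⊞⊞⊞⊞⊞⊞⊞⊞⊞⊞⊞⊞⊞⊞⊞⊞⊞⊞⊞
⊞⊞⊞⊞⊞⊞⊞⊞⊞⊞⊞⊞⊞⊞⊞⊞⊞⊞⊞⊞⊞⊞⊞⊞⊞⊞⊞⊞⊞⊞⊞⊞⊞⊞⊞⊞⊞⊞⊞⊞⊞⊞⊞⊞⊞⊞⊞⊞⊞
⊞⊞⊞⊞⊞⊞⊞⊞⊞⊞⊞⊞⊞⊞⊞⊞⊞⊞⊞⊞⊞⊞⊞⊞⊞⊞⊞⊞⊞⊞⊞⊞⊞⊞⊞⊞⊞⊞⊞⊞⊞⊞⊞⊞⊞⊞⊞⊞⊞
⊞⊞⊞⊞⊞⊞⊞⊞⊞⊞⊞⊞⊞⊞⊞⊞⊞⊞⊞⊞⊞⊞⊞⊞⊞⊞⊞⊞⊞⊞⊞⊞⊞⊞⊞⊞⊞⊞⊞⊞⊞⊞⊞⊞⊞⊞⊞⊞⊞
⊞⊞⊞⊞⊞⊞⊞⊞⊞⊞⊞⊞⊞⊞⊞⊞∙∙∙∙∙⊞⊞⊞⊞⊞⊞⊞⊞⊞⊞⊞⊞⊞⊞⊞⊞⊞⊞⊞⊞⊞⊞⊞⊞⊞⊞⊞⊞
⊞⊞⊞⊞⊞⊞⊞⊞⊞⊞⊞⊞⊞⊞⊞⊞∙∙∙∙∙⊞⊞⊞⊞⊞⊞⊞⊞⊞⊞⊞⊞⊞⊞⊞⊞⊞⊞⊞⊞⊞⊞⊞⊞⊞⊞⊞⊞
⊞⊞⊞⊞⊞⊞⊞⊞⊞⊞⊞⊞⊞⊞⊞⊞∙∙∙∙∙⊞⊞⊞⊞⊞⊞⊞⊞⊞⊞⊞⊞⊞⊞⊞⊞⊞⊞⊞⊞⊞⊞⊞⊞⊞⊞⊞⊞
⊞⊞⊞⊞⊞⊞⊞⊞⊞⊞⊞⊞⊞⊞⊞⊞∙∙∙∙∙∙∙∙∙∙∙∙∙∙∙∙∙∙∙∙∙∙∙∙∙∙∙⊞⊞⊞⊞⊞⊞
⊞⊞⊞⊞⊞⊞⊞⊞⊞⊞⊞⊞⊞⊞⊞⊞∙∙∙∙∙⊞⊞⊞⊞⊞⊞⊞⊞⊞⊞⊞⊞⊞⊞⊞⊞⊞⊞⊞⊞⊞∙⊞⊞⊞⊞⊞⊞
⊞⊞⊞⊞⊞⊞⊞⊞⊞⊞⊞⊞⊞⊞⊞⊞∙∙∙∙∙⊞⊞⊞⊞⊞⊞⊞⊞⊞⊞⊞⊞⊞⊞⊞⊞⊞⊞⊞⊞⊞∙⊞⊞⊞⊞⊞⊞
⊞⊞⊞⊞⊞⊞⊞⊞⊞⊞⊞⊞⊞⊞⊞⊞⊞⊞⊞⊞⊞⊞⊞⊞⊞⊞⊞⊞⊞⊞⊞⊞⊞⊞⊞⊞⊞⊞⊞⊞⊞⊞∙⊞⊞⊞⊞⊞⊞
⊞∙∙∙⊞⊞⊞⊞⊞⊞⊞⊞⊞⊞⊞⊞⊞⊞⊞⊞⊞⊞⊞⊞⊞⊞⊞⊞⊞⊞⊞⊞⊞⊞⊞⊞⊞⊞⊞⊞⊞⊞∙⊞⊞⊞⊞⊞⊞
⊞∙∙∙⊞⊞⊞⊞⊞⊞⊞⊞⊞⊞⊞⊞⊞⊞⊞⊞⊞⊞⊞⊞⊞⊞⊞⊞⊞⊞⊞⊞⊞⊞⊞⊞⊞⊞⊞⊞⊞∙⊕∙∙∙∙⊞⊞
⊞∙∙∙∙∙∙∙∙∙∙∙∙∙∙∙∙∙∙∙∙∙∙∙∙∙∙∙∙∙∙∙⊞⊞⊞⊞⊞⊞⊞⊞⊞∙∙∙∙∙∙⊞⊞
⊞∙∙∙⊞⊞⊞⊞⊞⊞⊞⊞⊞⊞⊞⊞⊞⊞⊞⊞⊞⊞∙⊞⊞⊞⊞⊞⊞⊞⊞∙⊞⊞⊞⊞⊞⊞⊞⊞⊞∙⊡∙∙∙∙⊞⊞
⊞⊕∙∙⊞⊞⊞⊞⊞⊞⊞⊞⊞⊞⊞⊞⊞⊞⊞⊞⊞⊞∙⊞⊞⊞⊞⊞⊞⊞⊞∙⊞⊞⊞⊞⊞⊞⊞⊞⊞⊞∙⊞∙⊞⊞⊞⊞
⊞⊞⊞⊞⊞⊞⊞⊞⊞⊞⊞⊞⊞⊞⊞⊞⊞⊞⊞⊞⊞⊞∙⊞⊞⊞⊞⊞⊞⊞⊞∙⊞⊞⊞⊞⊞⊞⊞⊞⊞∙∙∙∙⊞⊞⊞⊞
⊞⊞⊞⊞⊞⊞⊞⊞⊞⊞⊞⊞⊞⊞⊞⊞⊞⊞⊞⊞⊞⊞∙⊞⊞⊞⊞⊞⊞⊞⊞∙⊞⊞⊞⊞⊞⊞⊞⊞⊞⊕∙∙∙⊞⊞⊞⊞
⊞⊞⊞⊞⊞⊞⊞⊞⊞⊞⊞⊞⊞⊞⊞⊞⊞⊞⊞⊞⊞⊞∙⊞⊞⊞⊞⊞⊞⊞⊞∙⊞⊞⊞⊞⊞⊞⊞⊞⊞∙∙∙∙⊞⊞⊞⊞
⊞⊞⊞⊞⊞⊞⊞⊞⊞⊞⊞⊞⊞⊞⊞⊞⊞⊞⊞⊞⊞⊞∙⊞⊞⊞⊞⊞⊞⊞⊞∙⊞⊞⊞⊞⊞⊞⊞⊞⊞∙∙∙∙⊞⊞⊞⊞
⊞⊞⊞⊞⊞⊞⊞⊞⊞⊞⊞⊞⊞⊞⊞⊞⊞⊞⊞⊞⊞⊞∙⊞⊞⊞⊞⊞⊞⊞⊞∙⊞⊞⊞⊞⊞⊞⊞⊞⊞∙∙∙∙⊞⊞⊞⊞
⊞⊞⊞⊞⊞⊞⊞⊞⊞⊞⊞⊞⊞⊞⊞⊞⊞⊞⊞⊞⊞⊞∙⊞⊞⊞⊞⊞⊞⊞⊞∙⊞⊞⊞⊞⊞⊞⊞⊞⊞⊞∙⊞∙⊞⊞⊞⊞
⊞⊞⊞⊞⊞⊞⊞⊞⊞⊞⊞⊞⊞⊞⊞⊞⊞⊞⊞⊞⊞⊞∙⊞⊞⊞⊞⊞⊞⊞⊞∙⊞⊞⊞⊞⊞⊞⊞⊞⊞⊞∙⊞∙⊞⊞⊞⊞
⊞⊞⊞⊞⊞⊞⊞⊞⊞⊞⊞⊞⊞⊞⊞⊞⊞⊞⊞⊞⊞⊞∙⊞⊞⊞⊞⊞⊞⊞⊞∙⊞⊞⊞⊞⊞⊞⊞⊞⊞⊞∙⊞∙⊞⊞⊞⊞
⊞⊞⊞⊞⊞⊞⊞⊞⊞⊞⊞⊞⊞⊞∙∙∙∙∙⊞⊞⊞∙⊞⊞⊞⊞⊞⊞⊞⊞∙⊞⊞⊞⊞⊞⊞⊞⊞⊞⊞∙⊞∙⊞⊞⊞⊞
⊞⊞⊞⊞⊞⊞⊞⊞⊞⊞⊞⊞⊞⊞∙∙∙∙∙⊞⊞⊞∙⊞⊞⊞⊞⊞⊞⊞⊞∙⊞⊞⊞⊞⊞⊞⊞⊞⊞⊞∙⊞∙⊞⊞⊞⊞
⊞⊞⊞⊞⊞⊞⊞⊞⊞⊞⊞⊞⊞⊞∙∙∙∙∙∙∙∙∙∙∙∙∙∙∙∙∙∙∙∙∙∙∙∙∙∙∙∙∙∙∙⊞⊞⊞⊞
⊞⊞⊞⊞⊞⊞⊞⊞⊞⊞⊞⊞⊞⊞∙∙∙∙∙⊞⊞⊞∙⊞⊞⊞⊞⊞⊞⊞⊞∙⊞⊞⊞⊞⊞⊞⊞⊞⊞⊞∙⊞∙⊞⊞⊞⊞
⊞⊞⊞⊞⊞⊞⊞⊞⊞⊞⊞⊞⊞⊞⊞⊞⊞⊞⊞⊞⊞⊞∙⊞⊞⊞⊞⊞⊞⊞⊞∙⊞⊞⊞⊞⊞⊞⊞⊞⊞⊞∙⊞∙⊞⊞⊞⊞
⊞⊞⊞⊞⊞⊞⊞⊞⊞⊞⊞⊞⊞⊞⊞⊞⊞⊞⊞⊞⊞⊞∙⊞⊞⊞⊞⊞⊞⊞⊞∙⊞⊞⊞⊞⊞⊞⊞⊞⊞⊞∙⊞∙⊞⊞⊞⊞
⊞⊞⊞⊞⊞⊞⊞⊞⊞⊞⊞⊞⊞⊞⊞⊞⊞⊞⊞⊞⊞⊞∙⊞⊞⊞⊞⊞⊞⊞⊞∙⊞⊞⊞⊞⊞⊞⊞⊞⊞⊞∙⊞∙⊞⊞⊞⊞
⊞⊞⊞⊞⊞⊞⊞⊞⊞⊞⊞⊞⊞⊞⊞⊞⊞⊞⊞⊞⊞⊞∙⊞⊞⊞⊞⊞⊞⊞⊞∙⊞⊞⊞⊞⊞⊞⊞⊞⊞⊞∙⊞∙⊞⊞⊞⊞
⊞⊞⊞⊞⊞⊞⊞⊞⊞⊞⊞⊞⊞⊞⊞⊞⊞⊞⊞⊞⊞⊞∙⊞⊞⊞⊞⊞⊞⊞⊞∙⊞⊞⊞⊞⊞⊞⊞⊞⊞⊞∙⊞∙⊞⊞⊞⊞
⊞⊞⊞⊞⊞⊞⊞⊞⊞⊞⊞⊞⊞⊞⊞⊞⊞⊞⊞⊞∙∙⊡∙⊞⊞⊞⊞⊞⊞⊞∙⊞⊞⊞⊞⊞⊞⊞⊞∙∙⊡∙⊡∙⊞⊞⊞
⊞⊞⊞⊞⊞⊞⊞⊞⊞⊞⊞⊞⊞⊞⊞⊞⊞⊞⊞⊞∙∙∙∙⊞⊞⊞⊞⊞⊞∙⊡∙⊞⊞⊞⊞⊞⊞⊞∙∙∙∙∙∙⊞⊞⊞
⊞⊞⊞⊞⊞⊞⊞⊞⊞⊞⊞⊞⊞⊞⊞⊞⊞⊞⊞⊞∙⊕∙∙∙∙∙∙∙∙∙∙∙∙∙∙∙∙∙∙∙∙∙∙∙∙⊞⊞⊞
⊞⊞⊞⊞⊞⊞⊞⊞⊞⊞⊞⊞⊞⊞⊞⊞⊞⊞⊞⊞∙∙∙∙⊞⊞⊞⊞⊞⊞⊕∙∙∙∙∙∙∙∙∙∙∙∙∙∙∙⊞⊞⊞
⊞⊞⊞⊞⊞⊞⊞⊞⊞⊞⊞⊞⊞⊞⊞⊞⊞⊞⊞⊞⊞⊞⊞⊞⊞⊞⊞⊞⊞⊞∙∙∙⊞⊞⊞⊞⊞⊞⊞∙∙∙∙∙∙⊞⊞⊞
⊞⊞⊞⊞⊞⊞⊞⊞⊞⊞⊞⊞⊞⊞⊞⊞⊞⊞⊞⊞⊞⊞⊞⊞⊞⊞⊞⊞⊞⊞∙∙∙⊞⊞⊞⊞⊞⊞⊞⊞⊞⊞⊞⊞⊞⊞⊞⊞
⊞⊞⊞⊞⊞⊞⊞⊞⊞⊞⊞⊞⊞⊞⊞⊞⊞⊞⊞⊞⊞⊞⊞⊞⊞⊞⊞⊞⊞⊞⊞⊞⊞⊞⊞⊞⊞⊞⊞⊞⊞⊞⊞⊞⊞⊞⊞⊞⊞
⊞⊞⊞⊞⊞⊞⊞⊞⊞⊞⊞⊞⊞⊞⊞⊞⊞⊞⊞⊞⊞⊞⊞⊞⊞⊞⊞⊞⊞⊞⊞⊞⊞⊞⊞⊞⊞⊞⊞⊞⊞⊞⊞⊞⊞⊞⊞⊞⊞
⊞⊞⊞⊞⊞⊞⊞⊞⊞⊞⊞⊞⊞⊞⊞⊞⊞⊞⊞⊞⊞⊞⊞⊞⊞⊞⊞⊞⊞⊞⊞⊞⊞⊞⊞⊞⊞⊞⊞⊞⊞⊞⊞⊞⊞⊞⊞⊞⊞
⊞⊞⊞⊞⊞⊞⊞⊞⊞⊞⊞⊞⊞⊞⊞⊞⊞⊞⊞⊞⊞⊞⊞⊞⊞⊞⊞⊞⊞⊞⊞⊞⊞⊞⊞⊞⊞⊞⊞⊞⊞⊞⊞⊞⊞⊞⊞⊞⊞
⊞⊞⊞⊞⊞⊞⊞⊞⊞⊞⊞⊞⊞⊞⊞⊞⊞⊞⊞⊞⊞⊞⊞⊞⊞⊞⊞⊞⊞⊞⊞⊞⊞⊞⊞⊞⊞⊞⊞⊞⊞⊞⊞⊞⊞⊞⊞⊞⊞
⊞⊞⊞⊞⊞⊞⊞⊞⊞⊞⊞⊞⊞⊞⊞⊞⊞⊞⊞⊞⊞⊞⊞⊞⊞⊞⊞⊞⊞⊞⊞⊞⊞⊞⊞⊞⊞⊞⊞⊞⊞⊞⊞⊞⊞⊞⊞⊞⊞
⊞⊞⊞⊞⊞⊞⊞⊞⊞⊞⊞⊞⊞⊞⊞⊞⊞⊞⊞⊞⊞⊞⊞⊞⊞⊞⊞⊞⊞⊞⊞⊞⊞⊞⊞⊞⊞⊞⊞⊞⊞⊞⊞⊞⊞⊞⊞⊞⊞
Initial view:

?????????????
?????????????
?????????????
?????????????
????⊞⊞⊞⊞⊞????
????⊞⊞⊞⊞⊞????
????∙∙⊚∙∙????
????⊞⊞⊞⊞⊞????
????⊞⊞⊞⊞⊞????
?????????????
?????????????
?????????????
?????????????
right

?????????????
?????????????
?????????????
?????????????
???⊞⊞⊞⊞⊞⊞????
???⊞⊞⊞⊞⊞⊞????
???∙∙∙⊚∙∙????
???⊞⊞⊞⊞⊞⊞????
???⊞⊞⊞⊞⊞⊞????
?????????????
?????????????
?????????????
?????????????

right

?????????????
?????????????
?????????????
?????????????
??⊞⊞⊞⊞⊞⊞⊞????
??⊞⊞⊞⊞⊞⊞⊞????
??∙∙∙∙⊚∙∙????
??⊞⊞⊞⊞⊞⊞⊞????
??⊞⊞⊞⊞⊞⊞⊞????
?????????????
?????????????
?????????????
?????????????

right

?????????????
?????????????
?????????????
?????????????
?⊞⊞⊞⊞⊞⊞⊞⊞????
?⊞⊞⊞⊞⊞⊞⊞⊞????
?∙∙∙∙∙⊚∙∙????
?⊞⊞⊞⊞⊞⊞⊞⊞????
?⊞⊞⊞⊞⊞⊞⊞⊞????
?????????????
?????????????
?????????????
?????????????

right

?????????????
?????????????
?????????????
?????????????
⊞⊞⊞⊞⊞⊞⊞⊞⊞????
⊞⊞⊞⊞⊞⊞⊞⊞⊞????
∙∙∙∙∙∙⊚∙∙????
⊞⊞⊞⊞⊞⊞⊞⊞⊞????
⊞⊞⊞⊞⊞⊞⊞⊞⊞????
?????????????
?????????????
?????????????
?????????????

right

?????????????
?????????????
?????????????
?????????????
⊞⊞⊞⊞⊞⊞⊞⊞∙????
⊞⊞⊞⊞⊞⊞⊞⊞∙????
∙∙∙∙∙∙⊚∙∙????
⊞⊞⊞⊞⊞⊞⊞⊞∙????
⊞⊞⊞⊞⊞⊞⊞⊞∙????
?????????????
?????????????
?????????????
?????????????

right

?????????????
?????????????
?????????????
?????????????
⊞⊞⊞⊞⊞⊞⊞∙⊞????
⊞⊞⊞⊞⊞⊞⊞∙⊞????
∙∙∙∙∙∙⊚∙∙????
⊞⊞⊞⊞⊞⊞⊞∙⊞????
⊞⊞⊞⊞⊞⊞⊞∙⊞????
?????????????
?????????????
?????????????
?????????????

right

?????????????
?????????????
?????????????
?????????????
⊞⊞⊞⊞⊞⊞∙⊞∙????
⊞⊞⊞⊞⊞⊞∙⊞∙????
∙∙∙∙∙∙⊚∙∙????
⊞⊞⊞⊞⊞⊞∙⊞∙????
⊞⊞⊞⊞⊞⊞∙⊞∙????
?????????????
?????????????
?????????????
?????????????

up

?????????????
?????????????
?????????????
?????????????
????⊞⊞∙⊞∙????
⊞⊞⊞⊞⊞⊞∙⊞∙????
⊞⊞⊞⊞⊞⊞⊚⊞∙????
∙∙∙∙∙∙∙∙∙????
⊞⊞⊞⊞⊞⊞∙⊞∙????
⊞⊞⊞⊞⊞⊞∙⊞∙????
?????????????
?????????????
?????????????

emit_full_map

???????⊞⊞∙⊞∙
⊞⊞⊞⊞⊞⊞⊞⊞⊞∙⊞∙
⊞⊞⊞⊞⊞⊞⊞⊞⊞⊚⊞∙
∙∙∙∙∙∙∙∙∙∙∙∙
⊞⊞⊞⊞⊞⊞⊞⊞⊞∙⊞∙
⊞⊞⊞⊞⊞⊞⊞⊞⊞∙⊞∙

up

?????????????
?????????????
?????????????
?????????????
????⊞⊞∙⊞∙????
????⊞⊞∙⊞∙????
⊞⊞⊞⊞⊞⊞⊚⊞∙????
⊞⊞⊞⊞⊞⊞∙⊞∙????
∙∙∙∙∙∙∙∙∙????
⊞⊞⊞⊞⊞⊞∙⊞∙????
⊞⊞⊞⊞⊞⊞∙⊞∙????
?????????????
?????????????

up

?????????????
?????????????
?????????????
?????????????
????⊞⊞∙⊞∙????
????⊞⊞∙⊞∙????
????⊞⊞⊚⊞∙????
⊞⊞⊞⊞⊞⊞∙⊞∙????
⊞⊞⊞⊞⊞⊞∙⊞∙????
∙∙∙∙∙∙∙∙∙????
⊞⊞⊞⊞⊞⊞∙⊞∙????
⊞⊞⊞⊞⊞⊞∙⊞∙????
?????????????

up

?????????????
?????????????
?????????????
?????????????
????⊞∙∙∙∙????
????⊞⊞∙⊞∙????
????⊞⊞⊚⊞∙????
????⊞⊞∙⊞∙????
⊞⊞⊞⊞⊞⊞∙⊞∙????
⊞⊞⊞⊞⊞⊞∙⊞∙????
∙∙∙∙∙∙∙∙∙????
⊞⊞⊞⊞⊞⊞∙⊞∙????
⊞⊞⊞⊞⊞⊞∙⊞∙????

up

?????????????
?????????????
?????????????
?????????????
????⊞∙∙∙∙????
????⊞∙∙∙∙????
????⊞⊞⊚⊞∙????
????⊞⊞∙⊞∙????
????⊞⊞∙⊞∙????
⊞⊞⊞⊞⊞⊞∙⊞∙????
⊞⊞⊞⊞⊞⊞∙⊞∙????
∙∙∙∙∙∙∙∙∙????
⊞⊞⊞⊞⊞⊞∙⊞∙????

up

?????????????
?????????????
?????????????
?????????????
????⊞∙∙∙∙????
????⊞∙∙∙∙????
????⊞∙⊚∙∙????
????⊞⊞∙⊞∙????
????⊞⊞∙⊞∙????
????⊞⊞∙⊞∙????
⊞⊞⊞⊞⊞⊞∙⊞∙????
⊞⊞⊞⊞⊞⊞∙⊞∙????
∙∙∙∙∙∙∙∙∙????

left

?????????????
?????????????
?????????????
?????????????
????⊞⊞∙∙∙∙???
????⊞⊞∙∙∙∙???
????⊞⊞⊚∙∙∙???
????⊞⊞⊞∙⊞∙???
????⊞⊞⊞∙⊞∙???
?????⊞⊞∙⊞∙???
⊞⊞⊞⊞⊞⊞⊞∙⊞∙???
⊞⊞⊞⊞⊞⊞⊞∙⊞∙???
∙∙∙∙∙∙∙∙∙∙???

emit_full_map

??????⊞⊞∙∙∙∙
??????⊞⊞∙∙∙∙
??????⊞⊞⊚∙∙∙
??????⊞⊞⊞∙⊞∙
??????⊞⊞⊞∙⊞∙
???????⊞⊞∙⊞∙
⊞⊞⊞⊞⊞⊞⊞⊞⊞∙⊞∙
⊞⊞⊞⊞⊞⊞⊞⊞⊞∙⊞∙
∙∙∙∙∙∙∙∙∙∙∙∙
⊞⊞⊞⊞⊞⊞⊞⊞⊞∙⊞∙
⊞⊞⊞⊞⊞⊞⊞⊞⊞∙⊞∙

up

?????????????
?????????????
?????????????
?????????????
????⊞⊞⊕∙∙????
????⊞⊞∙∙∙∙???
????⊞⊞⊚∙∙∙???
????⊞⊞∙∙∙∙???
????⊞⊞⊞∙⊞∙???
????⊞⊞⊞∙⊞∙???
?????⊞⊞∙⊞∙???
⊞⊞⊞⊞⊞⊞⊞∙⊞∙???
⊞⊞⊞⊞⊞⊞⊞∙⊞∙???

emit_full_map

??????⊞⊞⊕∙∙?
??????⊞⊞∙∙∙∙
??????⊞⊞⊚∙∙∙
??????⊞⊞∙∙∙∙
??????⊞⊞⊞∙⊞∙
??????⊞⊞⊞∙⊞∙
???????⊞⊞∙⊞∙
⊞⊞⊞⊞⊞⊞⊞⊞⊞∙⊞∙
⊞⊞⊞⊞⊞⊞⊞⊞⊞∙⊞∙
∙∙∙∙∙∙∙∙∙∙∙∙
⊞⊞⊞⊞⊞⊞⊞⊞⊞∙⊞∙
⊞⊞⊞⊞⊞⊞⊞⊞⊞∙⊞∙


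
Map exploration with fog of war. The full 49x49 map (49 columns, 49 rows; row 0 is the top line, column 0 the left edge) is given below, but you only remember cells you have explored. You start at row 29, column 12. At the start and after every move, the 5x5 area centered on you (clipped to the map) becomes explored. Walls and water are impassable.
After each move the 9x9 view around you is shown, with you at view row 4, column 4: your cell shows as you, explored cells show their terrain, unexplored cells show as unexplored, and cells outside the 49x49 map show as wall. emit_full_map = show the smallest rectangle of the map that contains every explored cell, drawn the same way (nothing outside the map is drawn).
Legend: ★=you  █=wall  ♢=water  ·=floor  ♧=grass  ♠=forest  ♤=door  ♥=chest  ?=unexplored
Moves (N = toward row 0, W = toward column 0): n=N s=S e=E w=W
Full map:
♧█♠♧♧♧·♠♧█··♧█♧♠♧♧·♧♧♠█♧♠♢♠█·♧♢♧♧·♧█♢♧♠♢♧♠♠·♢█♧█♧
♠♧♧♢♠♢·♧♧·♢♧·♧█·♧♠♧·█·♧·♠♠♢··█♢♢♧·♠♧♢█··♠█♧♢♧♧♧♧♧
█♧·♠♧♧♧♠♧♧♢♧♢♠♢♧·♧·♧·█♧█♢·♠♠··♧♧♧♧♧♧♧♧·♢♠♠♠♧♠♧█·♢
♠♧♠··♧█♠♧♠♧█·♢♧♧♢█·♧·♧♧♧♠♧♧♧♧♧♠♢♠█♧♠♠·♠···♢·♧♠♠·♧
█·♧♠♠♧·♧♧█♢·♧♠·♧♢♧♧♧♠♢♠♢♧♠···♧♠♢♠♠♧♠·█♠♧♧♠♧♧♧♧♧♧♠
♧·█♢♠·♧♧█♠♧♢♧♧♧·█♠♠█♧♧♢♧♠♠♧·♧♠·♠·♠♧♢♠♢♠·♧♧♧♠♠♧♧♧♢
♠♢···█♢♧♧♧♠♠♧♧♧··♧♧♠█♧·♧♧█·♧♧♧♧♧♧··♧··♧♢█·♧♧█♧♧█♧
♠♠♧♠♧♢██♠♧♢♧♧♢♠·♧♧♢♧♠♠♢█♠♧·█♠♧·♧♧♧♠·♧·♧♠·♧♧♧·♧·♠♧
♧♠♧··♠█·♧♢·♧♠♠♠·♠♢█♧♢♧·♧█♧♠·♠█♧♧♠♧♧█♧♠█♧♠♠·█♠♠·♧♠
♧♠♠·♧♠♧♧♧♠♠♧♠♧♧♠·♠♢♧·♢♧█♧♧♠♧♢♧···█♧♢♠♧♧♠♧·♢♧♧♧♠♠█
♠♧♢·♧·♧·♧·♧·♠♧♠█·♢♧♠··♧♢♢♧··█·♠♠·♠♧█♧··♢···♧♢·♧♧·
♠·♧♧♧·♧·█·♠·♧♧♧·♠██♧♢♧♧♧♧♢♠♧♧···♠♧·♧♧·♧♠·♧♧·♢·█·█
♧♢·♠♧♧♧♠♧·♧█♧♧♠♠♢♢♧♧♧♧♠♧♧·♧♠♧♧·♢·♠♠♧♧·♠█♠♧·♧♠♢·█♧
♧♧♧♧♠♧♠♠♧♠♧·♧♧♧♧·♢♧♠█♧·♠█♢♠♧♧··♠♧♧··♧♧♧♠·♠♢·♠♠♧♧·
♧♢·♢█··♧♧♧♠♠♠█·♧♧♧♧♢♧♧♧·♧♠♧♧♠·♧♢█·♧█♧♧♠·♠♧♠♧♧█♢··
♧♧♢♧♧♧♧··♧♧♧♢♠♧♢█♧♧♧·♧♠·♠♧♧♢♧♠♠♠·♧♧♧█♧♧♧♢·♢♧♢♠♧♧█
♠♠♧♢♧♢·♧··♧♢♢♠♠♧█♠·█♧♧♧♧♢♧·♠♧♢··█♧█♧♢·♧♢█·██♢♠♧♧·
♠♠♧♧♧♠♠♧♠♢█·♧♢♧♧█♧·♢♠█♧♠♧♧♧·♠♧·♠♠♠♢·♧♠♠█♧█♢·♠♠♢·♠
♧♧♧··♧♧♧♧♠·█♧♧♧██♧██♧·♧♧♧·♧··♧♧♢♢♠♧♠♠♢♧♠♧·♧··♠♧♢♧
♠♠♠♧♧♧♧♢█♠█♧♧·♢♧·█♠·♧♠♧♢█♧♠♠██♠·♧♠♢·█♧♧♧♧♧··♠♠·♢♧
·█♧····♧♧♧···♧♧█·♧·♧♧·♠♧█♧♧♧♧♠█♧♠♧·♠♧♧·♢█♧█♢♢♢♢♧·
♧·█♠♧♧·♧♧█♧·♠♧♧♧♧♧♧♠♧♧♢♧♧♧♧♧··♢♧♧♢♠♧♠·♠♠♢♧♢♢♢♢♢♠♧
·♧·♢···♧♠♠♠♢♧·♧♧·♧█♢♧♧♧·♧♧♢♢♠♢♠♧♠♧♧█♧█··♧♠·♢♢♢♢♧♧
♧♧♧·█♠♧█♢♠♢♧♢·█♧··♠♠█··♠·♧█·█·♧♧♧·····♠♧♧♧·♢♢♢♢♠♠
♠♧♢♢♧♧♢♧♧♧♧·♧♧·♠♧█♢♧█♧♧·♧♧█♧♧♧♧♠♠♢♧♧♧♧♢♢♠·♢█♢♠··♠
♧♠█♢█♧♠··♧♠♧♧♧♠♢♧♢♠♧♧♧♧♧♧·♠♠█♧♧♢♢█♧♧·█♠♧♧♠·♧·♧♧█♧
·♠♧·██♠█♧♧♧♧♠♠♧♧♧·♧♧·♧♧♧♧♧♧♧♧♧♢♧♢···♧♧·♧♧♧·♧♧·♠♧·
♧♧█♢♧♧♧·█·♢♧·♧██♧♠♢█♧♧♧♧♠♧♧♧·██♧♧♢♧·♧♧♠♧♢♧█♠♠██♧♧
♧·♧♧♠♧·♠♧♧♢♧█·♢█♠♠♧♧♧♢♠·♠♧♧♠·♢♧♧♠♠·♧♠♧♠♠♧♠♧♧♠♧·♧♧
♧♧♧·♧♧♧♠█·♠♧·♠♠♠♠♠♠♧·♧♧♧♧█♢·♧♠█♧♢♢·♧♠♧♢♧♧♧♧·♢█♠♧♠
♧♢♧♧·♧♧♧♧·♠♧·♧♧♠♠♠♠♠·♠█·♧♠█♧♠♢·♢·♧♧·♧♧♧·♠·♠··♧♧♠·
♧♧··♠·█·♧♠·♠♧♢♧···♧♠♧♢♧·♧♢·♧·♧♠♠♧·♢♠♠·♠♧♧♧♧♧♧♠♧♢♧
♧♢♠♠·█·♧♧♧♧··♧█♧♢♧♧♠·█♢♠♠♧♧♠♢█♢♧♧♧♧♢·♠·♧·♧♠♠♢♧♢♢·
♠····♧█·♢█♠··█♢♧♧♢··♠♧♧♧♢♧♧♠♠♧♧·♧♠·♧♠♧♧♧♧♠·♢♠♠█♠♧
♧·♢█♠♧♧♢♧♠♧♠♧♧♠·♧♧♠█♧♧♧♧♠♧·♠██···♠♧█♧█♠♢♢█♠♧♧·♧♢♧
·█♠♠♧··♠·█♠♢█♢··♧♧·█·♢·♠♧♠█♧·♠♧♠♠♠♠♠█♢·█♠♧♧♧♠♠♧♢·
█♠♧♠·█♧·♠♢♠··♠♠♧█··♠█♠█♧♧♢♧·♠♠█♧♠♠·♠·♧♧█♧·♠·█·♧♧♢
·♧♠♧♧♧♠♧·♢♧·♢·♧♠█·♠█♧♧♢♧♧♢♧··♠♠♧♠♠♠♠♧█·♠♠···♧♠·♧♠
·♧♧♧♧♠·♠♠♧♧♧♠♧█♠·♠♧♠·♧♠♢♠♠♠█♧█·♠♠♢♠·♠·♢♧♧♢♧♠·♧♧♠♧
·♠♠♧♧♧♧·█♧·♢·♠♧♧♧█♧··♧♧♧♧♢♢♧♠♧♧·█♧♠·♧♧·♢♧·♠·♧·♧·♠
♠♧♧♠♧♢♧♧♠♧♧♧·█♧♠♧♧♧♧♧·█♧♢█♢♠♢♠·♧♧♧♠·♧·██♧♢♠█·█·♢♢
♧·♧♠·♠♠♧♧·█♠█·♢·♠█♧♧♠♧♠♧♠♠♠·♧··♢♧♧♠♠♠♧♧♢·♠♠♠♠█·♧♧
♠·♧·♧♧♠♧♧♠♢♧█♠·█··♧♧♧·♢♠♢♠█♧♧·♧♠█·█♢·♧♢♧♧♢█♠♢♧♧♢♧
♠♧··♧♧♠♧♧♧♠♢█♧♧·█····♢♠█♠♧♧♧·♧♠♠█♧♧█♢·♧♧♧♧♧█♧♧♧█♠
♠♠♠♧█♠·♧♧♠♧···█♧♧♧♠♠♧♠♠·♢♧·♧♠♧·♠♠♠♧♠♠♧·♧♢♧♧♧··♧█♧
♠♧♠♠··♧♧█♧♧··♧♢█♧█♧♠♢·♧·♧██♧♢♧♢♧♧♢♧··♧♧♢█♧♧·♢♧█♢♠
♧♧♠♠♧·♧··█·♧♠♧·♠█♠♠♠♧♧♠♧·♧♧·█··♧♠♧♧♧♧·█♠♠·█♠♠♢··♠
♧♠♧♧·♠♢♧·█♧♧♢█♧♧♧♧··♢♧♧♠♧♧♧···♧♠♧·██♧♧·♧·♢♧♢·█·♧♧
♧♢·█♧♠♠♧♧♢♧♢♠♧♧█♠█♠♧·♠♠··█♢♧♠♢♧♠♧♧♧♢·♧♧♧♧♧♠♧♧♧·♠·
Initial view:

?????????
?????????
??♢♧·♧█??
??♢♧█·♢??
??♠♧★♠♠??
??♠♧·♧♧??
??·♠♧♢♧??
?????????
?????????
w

?????????
?????????
??·♢♧·♧█?
??♧♢♧█·♢?
??·♠★·♠♠?
??·♠♧·♧♧?
??♠·♠♧♢♧?
?????????
?????????

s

?????????
??·♢♧·♧█?
??♧♢♧█·♢?
??·♠♧·♠♠?
??·♠★·♧♧?
??♠·♠♧♢♧?
??♧♧··♧??
?????????
?????????

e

?????????
?·♢♧·♧█??
?♧♢♧█·♢??
?·♠♧·♠♠??
?·♠♧★♧♧??
?♠·♠♧♢♧??
?♧♧··♧█??
?????????
?????????

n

?????????
?????????
?·♢♧·♧█??
?♧♢♧█·♢??
?·♠♧★♠♠??
?·♠♧·♧♧??
?♠·♠♧♢♧??
?♧♧··♧█??
?????????

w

?????????
?????????
??·♢♧·♧█?
??♧♢♧█·♢?
??·♠★·♠♠?
??·♠♧·♧♧?
??♠·♠♧♢♧?
??♧♧··♧█?
?????????

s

?????????
??·♢♧·♧█?
??♧♢♧█·♢?
??·♠♧·♠♠?
??·♠★·♧♧?
??♠·♠♧♢♧?
??♧♧··♧█?
?????????
?????????

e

?????????
?·♢♧·♧█??
?♧♢♧█·♢??
?·♠♧·♠♠??
?·♠♧★♧♧??
?♠·♠♧♢♧??
?♧♧··♧█??
?????????
?????????

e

?????????
·♢♧·♧█???
♧♢♧█·♢█??
·♠♧·♠♠♠??
·♠♧·★♧♠??
♠·♠♧♢♧·??
♧♧··♧█♧??
?????????
?????????

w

?????????
?·♢♧·♧█??
?♧♢♧█·♢█?
?·♠♧·♠♠♠?
?·♠♧★♧♧♠?
?♠·♠♧♢♧·?
?♧♧··♧█♧?
?????????
?????????

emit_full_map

·♢♧·♧█?
♧♢♧█·♢█
·♠♧·♠♠♠
·♠♧★♧♧♠
♠·♠♧♢♧·
♧♧··♧█♧

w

?????????
??·♢♧·♧█?
??♧♢♧█·♢█
??·♠♧·♠♠♠
??·♠★·♧♧♠
??♠·♠♧♢♧·
??♧♧··♧█♧
?????????
?????????

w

?????????
???·♢♧·♧█
??♧♧♢♧█·♢
??█·♠♧·♠♠
??♧·★♧·♧♧
??♧♠·♠♧♢♧
??♧♧♧··♧█
?????????
?????????

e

?????????
??·♢♧·♧█?
?♧♧♢♧█·♢█
?█·♠♧·♠♠♠
?♧·♠★·♧♧♠
?♧♠·♠♧♢♧·
?♧♧♧··♧█♧
?????????
?????????

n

?????????
?????????
??·♢♧·♧█?
?♧♧♢♧█·♢█
?█·♠★·♠♠♠
?♧·♠♧·♧♧♠
?♧♠·♠♧♢♧·
?♧♧♧··♧█♧
?????????

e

?????????
?????????
?·♢♧·♧█??
♧♧♢♧█·♢█?
█·♠♧★♠♠♠?
♧·♠♧·♧♧♠?
♧♠·♠♧♢♧·?
♧♧♧··♧█♧?
?????????

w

?????????
?????????
??·♢♧·♧█?
?♧♧♢♧█·♢█
?█·♠★·♠♠♠
?♧·♠♧·♧♧♠
?♧♠·♠♧♢♧·
?♧♧♧··♧█♧
?????????

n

?????????
?????????
??♧♧♧♠♠??
??·♢♧·♧█?
?♧♧♢★█·♢█
?█·♠♧·♠♠♠
?♧·♠♧·♧♧♠
?♧♠·♠♧♢♧·
?♧♧♧··♧█♧

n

?????????
?????????
??♧♠♧♧♧??
??♧♧♧♠♠??
??·♢★·♧█?
?♧♧♢♧█·♢█
?█·♠♧·♠♠♠
?♧·♠♧·♧♧♠
?♧♠·♠♧♢♧·

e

?????????
?????????
?♧♠♧♧♧♠??
?♧♧♧♠♠♧??
?·♢♧★♧█??
♧♧♢♧█·♢█?
█·♠♧·♠♠♠?
♧·♠♧·♧♧♠?
♧♠·♠♧♢♧·?

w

?????????
?????????
??♧♠♧♧♧♠?
??♧♧♧♠♠♧?
??·♢★·♧█?
?♧♧♢♧█·♢█
?█·♠♧·♠♠♠
?♧·♠♧·♧♧♠
?♧♠·♠♧♢♧·

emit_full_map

?♧♠♧♧♧♠?
?♧♧♧♠♠♧?
?·♢★·♧█?
♧♧♢♧█·♢█
█·♠♧·♠♠♠
♧·♠♧·♧♧♠
♧♠·♠♧♢♧·
♧♧♧··♧█♧

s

?????????
??♧♠♧♧♧♠?
??♧♧♧♠♠♧?
??·♢♧·♧█?
?♧♧♢★█·♢█
?█·♠♧·♠♠♠
?♧·♠♧·♧♧♠
?♧♠·♠♧♢♧·
?♧♧♧··♧█♧

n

?????????
?????????
??♧♠♧♧♧♠?
??♧♧♧♠♠♧?
??·♢★·♧█?
?♧♧♢♧█·♢█
?█·♠♧·♠♠♠
?♧·♠♧·♧♧♠
?♧♠·♠♧♢♧·

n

?????????
?????????
??♧♧·♧♧??
??♧♠♧♧♧♠?
??♧♧★♠♠♧?
??·♢♧·♧█?
?♧♧♢♧█·♢█
?█·♠♧·♠♠♠
?♧·♠♧·♧♧♠

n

?????????
?????????
??♠♢♧♢·??
??♧♧·♧♧??
??♧♠★♧♧♠?
??♧♧♧♠♠♧?
??·♢♧·♧█?
?♧♧♢♧█·♢█
?█·♠♧·♠♠♠

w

?????????
?????????
??♢♠♢♧♢·?
??♧♧♧·♧♧?
??·♧★♧♧♧♠
??♧♧♧♧♠♠♧
??█·♢♧·♧█
??♧♧♢♧█·♢
??█·♠♧·♠♠

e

?????????
?????????
?♢♠♢♧♢·??
?♧♧♧·♧♧??
?·♧♠★♧♧♠?
?♧♧♧♧♠♠♧?
?█·♢♧·♧█?
?♧♧♢♧█·♢█
?█·♠♧·♠♠♠

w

?????????
?????????
??♢♠♢♧♢·?
??♧♧♧·♧♧?
??·♧★♧♧♧♠
??♧♧♧♧♠♠♧
??█·♢♧·♧█
??♧♧♢♧█·♢
??█·♠♧·♠♠

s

?????????
??♢♠♢♧♢·?
??♧♧♧·♧♧?
??·♧♠♧♧♧♠
??♧♧★♧♠♠♧
??█·♢♧·♧█
??♧♧♢♧█·♢
??█·♠♧·♠♠
??♧·♠♧·♧♧

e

?????????
?♢♠♢♧♢·??
?♧♧♧·♧♧??
?·♧♠♧♧♧♠?
?♧♧♧★♠♠♧?
?█·♢♧·♧█?
?♧♧♢♧█·♢█
?█·♠♧·♠♠♠
?♧·♠♧·♧♧♠

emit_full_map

♢♠♢♧♢·??
♧♧♧·♧♧??
·♧♠♧♧♧♠?
♧♧♧★♠♠♧?
█·♢♧·♧█?
♧♧♢♧█·♢█
█·♠♧·♠♠♠
♧·♠♧·♧♧♠
♧♠·♠♧♢♧·
♧♧♧··♧█♧
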